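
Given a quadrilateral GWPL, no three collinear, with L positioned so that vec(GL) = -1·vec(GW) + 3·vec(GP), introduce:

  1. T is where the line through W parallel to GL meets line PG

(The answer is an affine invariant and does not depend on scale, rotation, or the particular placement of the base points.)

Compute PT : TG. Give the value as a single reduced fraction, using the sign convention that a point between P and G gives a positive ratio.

Set G = (0, 0), W = (1, 0), P = (0, 1), L = (-1, 3); any affine frame gives the same invariant.
1. T is where the line through W parallel to GL meets line PG ⇒ T = (0, 3)
T = P + t·(G−P) with t = -2, so PT:TG = t:(1−t) = -2:3

PT:TG = -2/3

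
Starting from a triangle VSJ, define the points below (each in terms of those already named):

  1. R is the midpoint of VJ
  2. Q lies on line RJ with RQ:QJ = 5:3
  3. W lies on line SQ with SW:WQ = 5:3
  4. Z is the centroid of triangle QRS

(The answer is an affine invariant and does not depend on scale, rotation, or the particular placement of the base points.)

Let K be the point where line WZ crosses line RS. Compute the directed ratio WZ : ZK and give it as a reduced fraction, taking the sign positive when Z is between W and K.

WZ:ZK = 7/8

Set V = (0, 0), S = (1, 0), J = (0, 1); any affine frame gives the same invariant.
1. R is the midpoint of VJ ⇒ R = (0, 1/2)
2. Q lies on line RJ with RQ:QJ = 5:3 ⇒ Q = (0, 13/16)
3. W lies on line SQ with SW:WQ = 5:3 ⇒ W = (3/8, 65/128)
4. Z is the centroid of triangle QRS ⇒ Z = (1/3, 7/16)
line WZ meets RS at K = (2/7, 5/14)
Z = W + t·(K−W) with t = 7/15, so WZ:ZK = 7/15:8/15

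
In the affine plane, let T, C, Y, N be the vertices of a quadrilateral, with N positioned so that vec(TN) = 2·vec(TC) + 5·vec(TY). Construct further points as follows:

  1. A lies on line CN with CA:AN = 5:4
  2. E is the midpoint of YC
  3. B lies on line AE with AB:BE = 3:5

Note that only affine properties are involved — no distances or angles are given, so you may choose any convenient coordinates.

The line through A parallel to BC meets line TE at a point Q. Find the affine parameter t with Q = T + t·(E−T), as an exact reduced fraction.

t = 367/127

Work in coordinates with T = (0, 0), C = (1, 0), Y = (0, 1), N = (2, 5).
1. A lies on line CN with CA:AN = 5:4 ⇒ A = (14/9, 25/9)
2. E is the midpoint of YC ⇒ E = (1/2, 1/2)
3. B lies on line AE with AB:BE = 3:5 ⇒ B = (167/144, 277/144)
through A parallel to BC: direction (-23/144, -277/144); meets TE at Q = (367/254, 367/254)
Q = T + t·(E−T) with t = 367/127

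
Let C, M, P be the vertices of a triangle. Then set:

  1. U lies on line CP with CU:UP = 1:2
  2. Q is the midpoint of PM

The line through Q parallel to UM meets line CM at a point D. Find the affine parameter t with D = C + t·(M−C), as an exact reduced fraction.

Choose coordinates C = (0, 0), M = (1, 0), P = (0, 1).
1. U lies on line CP with CU:UP = 1:2 ⇒ U = (0, 1/3)
2. Q is the midpoint of PM ⇒ Q = (1/2, 1/2)
through Q parallel to UM: direction (1, -1/3); meets CM at D = (2, 0)
D = C + t·(M−C) with t = 2

t = 2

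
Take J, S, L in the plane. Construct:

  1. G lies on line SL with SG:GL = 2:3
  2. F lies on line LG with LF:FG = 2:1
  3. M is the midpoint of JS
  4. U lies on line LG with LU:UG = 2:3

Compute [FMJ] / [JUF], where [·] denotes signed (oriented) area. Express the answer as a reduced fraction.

Set J = (0, 0), S = (1, 0), L = (0, 1); any affine frame gives the same invariant.
1. G lies on line SL with SG:GL = 2:3 ⇒ G = (3/5, 2/5)
2. F lies on line LG with LF:FG = 2:1 ⇒ F = (2/5, 3/5)
3. M is the midpoint of JS ⇒ M = (1/2, 0)
4. U lies on line LG with LU:UG = 2:3 ⇒ U = (6/25, 19/25)
2·[FMJ] = -3/10, 2·[JUF] = -4/25
[FMJ]:[JUF] = -3/10:-4/25 = 15/8

[FMJ]:[JUF] = 15/8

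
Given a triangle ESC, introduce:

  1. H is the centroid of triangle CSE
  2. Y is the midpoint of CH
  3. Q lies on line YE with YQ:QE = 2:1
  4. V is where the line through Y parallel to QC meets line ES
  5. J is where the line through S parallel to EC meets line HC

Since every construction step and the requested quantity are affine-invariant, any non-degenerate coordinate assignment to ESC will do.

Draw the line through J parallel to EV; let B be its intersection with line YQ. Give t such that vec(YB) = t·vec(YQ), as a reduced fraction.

Set E = (0, 0), S = (1, 0), C = (0, 1); any affine frame gives the same invariant.
1. H is the centroid of triangle CSE ⇒ H = (1/3, 1/3)
2. Y is the midpoint of CH ⇒ Y = (1/6, 2/3)
3. Q lies on line YE with YQ:QE = 2:1 ⇒ Q = (1/18, 2/9)
4. V is where the line through Y parallel to QC meets line ES ⇒ V = (3/14, 0)
5. J is where the line through S parallel to EC meets line HC ⇒ J = (1, -1)
through J parallel to EV: direction (3/14, 0); meets YQ at B = (-1/4, -1)
B = Y + t·(Q−Y) with t = 15/4

t = 15/4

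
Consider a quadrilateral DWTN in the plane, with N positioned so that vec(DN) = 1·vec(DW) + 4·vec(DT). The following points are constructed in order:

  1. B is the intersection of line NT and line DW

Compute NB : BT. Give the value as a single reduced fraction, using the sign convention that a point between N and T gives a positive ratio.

Work in coordinates with D = (0, 0), W = (1, 0), T = (0, 1), N = (1, 4).
1. B is the intersection of line NT and line DW ⇒ B = (-1/3, 0)
B = N + t·(T−N) with t = 4/3, so NB:BT = t:(1−t) = 4/3:-1/3

NB:BT = -4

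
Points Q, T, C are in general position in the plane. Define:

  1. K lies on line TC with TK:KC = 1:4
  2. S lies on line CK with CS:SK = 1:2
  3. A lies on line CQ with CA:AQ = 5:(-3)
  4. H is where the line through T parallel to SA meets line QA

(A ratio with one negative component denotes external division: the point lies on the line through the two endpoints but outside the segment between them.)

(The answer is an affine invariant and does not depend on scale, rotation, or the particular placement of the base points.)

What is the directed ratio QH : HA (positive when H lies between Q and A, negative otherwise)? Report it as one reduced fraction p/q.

Set Q = (0, 0), T = (1, 0), C = (0, 1); any affine frame gives the same invariant.
1. K lies on line TC with TK:KC = 1:4 ⇒ K = (4/5, 1/5)
2. S lies on line CK with CS:SK = 1:2 ⇒ S = (4/15, 11/15)
3. A lies on line CQ with CA:AQ = 5:(-3) ⇒ A = (0, -3/2)
4. H is where the line through T parallel to SA meets line QA ⇒ H = (0, -67/8)
H = Q + t·(A−Q) with t = 67/12, so QH:HA = t:(1−t) = 67/12:-55/12

QH:HA = -67/55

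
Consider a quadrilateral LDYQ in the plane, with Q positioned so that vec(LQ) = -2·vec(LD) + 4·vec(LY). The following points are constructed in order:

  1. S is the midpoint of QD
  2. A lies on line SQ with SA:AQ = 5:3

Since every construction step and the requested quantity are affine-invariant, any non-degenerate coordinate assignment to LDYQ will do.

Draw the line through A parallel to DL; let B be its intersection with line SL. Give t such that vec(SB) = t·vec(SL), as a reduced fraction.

t = -5/8

Set L = (0, 0), D = (1, 0), Y = (0, 1), Q = (-2, 4); any affine frame gives the same invariant.
1. S is the midpoint of QD ⇒ S = (-1/2, 2)
2. A lies on line SQ with SA:AQ = 5:3 ⇒ A = (-23/16, 13/4)
through A parallel to DL: direction (-1, 0); meets SL at B = (-13/16, 13/4)
B = S + t·(L−S) with t = -5/8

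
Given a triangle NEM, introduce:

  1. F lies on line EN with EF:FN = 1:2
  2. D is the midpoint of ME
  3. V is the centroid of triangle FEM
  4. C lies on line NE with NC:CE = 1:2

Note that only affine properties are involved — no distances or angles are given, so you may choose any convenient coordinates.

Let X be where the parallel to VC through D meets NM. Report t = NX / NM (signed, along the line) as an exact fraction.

t = -1/4

Choose coordinates N = (0, 0), E = (1, 0), M = (0, 1).
1. F lies on line EN with EF:FN = 1:2 ⇒ F = (2/3, 0)
2. D is the midpoint of ME ⇒ D = (1/2, 1/2)
3. V is the centroid of triangle FEM ⇒ V = (5/9, 1/3)
4. C lies on line NE with NC:CE = 1:2 ⇒ C = (1/3, 0)
through D parallel to VC: direction (-2/9, -1/3); meets NM at X = (0, -1/4)
X = N + t·(M−N) with t = -1/4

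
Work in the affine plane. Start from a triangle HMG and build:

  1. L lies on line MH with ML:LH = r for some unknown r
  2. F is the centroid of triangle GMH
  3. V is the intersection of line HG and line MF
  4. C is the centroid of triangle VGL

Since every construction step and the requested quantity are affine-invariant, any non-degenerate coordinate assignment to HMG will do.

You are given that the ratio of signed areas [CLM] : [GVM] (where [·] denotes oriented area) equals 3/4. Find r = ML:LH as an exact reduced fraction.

Assign H = (0, 0), M = (1, 0), G = (0, 1) — the answer is frame-independent, so this choice is without loss of generality.
1. With ML:LH = r, write λ = r/(r+1) so L = M + λ·(H−M); L is affine-linear in λ
2. F is the centroid of triangle GMH ⇒ F = (1/3, 1/3)
3. V is the intersection of line HG and line MF ⇒ V = (0, 1/2)
4. C is the centroid of triangle VGL ⇒ C is an affine combination of earlier points and hence also affine-linear in λ
Every point depending on L is an affine combination of L and λ-independent points, so each such coordinate is linear in λ; the λ² term in each signed area is a multiple of (H−M)×(H−M) = 0, so 2·[CLM] and 2·[GVM] are each linear in λ. Evaluating at λ=0 and λ=1:
  2·[CLM] = 1/2·λ,   2·[GVM] = 1/2
So [CLM]:[GVM] = (1/2·λ) / (1/2). Setting this equal to 3/4:
  1/2·λ = 3/4·(1/2)  ⇒  λ = 3/4
Then r = λ/(1−λ) = (3/4)/(1/4) = 3. Check: with r = 3, L = (1/4, 0) and [CLM]:[GVM] = 3/4 as required.

r = 3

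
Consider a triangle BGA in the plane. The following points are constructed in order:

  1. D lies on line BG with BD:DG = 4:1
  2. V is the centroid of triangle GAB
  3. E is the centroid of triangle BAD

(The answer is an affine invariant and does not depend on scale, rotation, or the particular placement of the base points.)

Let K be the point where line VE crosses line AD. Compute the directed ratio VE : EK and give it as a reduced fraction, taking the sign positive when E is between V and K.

VE:EK = -1/4

Set B = (0, 0), G = (1, 0), A = (0, 1); any affine frame gives the same invariant.
1. D lies on line BG with BD:DG = 4:1 ⇒ D = (4/5, 0)
2. V is the centroid of triangle GAB ⇒ V = (1/3, 1/3)
3. E is the centroid of triangle BAD ⇒ E = (4/15, 1/3)
line VE meets AD at K = (8/15, 1/3)
E = V + t·(K−V) with t = -1/3, so VE:EK = -1/3:4/3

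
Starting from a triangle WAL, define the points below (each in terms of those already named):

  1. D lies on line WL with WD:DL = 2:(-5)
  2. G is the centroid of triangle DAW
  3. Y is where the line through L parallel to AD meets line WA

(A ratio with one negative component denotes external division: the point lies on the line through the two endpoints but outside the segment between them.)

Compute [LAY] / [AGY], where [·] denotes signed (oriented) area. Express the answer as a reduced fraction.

Assign W = (0, 0), A = (1, 0), L = (0, 1) — the answer is frame-independent, so this choice is without loss of generality.
1. D lies on line WL with WD:DL = 2:(-5) ⇒ D = (0, -2/3)
2. G is the centroid of triangle DAW ⇒ G = (1/3, -2/9)
3. Y is where the line through L parallel to AD meets line WA ⇒ Y = (-3/2, 0)
2·[LAY] = -5/2, 2·[AGY] = -5/9
[LAY]:[AGY] = -5/2:-5/9 = 9/2

[LAY]:[AGY] = 9/2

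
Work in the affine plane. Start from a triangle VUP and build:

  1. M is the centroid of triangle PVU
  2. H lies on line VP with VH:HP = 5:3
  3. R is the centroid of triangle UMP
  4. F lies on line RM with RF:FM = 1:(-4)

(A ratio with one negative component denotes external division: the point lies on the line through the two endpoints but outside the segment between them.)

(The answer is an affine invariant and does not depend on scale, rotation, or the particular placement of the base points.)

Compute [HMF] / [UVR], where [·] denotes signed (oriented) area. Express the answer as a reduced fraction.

[HMF]:[UVR] = -5/24

Set V = (0, 0), U = (1, 0), P = (0, 1); any affine frame gives the same invariant.
1. M is the centroid of triangle PVU ⇒ M = (1/3, 1/3)
2. H lies on line VP with VH:HP = 5:3 ⇒ H = (0, 5/8)
3. R is the centroid of triangle UMP ⇒ R = (4/9, 4/9)
4. F lies on line RM with RF:FM = 1:(-4) ⇒ F = (13/27, 13/27)
2·[HMF] = 5/54, 2·[UVR] = -4/9
[HMF]:[UVR] = 5/54:-4/9 = -5/24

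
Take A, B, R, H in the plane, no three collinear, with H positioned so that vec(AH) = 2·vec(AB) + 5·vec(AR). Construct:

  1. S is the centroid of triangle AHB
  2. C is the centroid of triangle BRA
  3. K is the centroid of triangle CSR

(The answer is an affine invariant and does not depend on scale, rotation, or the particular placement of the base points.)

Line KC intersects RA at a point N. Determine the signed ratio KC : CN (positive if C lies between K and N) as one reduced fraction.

KC:CN = 1/3

Choose coordinates A = (0, 0), B = (1, 0), R = (0, 1), H = (2, 5).
1. S is the centroid of triangle AHB ⇒ S = (1, 5/3)
2. C is the centroid of triangle BRA ⇒ C = (1/3, 1/3)
3. K is the centroid of triangle CSR ⇒ K = (4/9, 1)
line KC meets RA at N = (0, -5/3)
C = K + t·(N−K) with t = 1/4, so KC:CN = 1/4:3/4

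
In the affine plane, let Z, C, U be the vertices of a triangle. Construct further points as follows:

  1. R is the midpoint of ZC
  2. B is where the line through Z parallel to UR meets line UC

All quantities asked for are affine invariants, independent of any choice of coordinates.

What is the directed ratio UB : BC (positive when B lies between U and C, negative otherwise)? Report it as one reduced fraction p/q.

Assign Z = (0, 0), C = (1, 0), U = (0, 1) — the answer is frame-independent, so this choice is without loss of generality.
1. R is the midpoint of ZC ⇒ R = (1/2, 0)
2. B is where the line through Z parallel to UR meets line UC ⇒ B = (-1, 2)
B = U + t·(C−U) with t = -1, so UB:BC = t:(1−t) = -1:2

UB:BC = -1/2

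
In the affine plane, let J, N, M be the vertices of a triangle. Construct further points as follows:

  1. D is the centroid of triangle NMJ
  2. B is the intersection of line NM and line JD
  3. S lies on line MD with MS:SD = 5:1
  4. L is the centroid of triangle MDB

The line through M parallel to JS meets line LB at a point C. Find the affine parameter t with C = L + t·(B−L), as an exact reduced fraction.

t = -25/14

Assign J = (0, 0), N = (1, 0), M = (0, 1) — the answer is frame-independent, so this choice is without loss of generality.
1. D is the centroid of triangle NMJ ⇒ D = (1/3, 1/3)
2. B is the intersection of line NM and line JD ⇒ B = (1/2, 1/2)
3. S lies on line MD with MS:SD = 5:1 ⇒ S = (5/18, 4/9)
4. L is the centroid of triangle MDB ⇒ L = (5/18, 11/18)
through M parallel to JS: direction (5/18, 4/9); meets LB at C = (-5/42, 17/21)
C = L + t·(B−L) with t = -25/14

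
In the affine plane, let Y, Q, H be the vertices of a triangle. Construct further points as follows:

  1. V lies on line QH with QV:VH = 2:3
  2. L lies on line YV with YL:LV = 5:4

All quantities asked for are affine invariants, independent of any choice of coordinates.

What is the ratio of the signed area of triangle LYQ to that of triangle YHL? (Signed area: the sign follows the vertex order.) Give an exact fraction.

[LYQ]:[YHL] = -2/3

Set Y = (0, 0), Q = (1, 0), H = (0, 1); any affine frame gives the same invariant.
1. V lies on line QH with QV:VH = 2:3 ⇒ V = (3/5, 2/5)
2. L lies on line YV with YL:LV = 5:4 ⇒ L = (1/3, 2/9)
2·[LYQ] = 2/9, 2·[YHL] = -1/3
[LYQ]:[YHL] = 2/9:-1/3 = -2/3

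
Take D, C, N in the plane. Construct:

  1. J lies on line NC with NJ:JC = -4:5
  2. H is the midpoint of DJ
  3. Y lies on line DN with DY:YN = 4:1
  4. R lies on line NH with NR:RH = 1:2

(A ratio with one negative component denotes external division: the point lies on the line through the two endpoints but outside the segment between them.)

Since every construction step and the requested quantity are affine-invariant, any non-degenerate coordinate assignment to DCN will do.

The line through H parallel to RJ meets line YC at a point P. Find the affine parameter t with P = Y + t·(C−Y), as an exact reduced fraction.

t = -8/5

Assign D = (0, 0), C = (1, 0), N = (0, 1) — the answer is frame-independent, so this choice is without loss of generality.
1. J lies on line NC with NJ:JC = -4:5 ⇒ J = (-4, 5)
2. H is the midpoint of DJ ⇒ H = (-2, 5/2)
3. Y lies on line DN with DY:YN = 4:1 ⇒ Y = (0, 4/5)
4. R lies on line NH with NR:RH = 1:2 ⇒ R = (-2/3, 3/2)
through H parallel to RJ: direction (-10/3, 7/2); meets YC at P = (-8/5, 52/25)
P = Y + t·(C−Y) with t = -8/5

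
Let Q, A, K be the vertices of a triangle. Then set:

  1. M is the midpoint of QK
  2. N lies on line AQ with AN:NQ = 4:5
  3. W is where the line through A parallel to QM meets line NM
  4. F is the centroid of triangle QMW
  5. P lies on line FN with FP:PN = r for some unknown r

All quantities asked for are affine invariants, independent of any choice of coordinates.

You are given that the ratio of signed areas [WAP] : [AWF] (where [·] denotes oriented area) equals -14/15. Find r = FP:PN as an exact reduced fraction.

Set Q = (0, 0), A = (1, 0), K = (0, 1); any affine frame gives the same invariant.
1. M is the midpoint of QK ⇒ M = (0, 1/2)
2. N lies on line AQ with AN:NQ = 4:5 ⇒ N = (5/9, 0)
3. W is where the line through A parallel to QM meets line NM ⇒ W = (1, -2/5)
4. F is the centroid of triangle QMW ⇒ F = (1/3, 1/30)
5. With FP:PN = r, write λ = r/(r+1) so P = F + λ·(N−F); P is affine-linear in λ
Every point depending on P is an affine combination of P and λ-independent points, so each such coordinate is linear in λ; the λ² term in each signed area is a multiple of (N−F)×(N−F) = 0, so 2·[WAP] and 2·[AWF] are each linear in λ. Evaluating at λ=0 and λ=1:
  2·[WAP] = -4/45·λ + 4/15,   2·[AWF] = -4/15
So [WAP]:[AWF] = (-4/45·λ + 4/15) / (-4/15). Setting this equal to -14/15:
  -4/45·λ + 4/15 = -14/15·(-4/15)  ⇒  λ = 1/5
Then r = λ/(1−λ) = (1/5)/(4/5) = 1/4. Check: with r = 1/4, P = (17/45, 2/75) and [WAP]:[AWF] = -14/15 as required.

r = 1/4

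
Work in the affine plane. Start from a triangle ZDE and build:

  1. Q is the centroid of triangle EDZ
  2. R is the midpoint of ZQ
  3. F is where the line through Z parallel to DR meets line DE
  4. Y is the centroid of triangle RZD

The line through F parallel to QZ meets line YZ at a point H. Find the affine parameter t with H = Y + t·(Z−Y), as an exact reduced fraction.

t = -7/2

Set Z = (0, 0), D = (1, 0), E = (0, 1); any affine frame gives the same invariant.
1. Q is the centroid of triangle EDZ ⇒ Q = (1/3, 1/3)
2. R is the midpoint of ZQ ⇒ R = (1/6, 1/6)
3. F is where the line through Z parallel to DR meets line DE ⇒ F = (5/4, -1/4)
4. Y is the centroid of triangle RZD ⇒ Y = (7/18, 1/18)
through F parallel to QZ: direction (-1/3, -1/3); meets YZ at H = (7/4, 1/4)
H = Y + t·(Z−Y) with t = -7/2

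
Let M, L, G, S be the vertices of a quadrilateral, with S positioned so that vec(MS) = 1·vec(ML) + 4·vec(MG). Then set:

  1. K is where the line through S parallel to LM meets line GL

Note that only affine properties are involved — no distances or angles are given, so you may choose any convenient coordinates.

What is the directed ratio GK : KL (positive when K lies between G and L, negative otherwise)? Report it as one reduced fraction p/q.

GK:KL = -3/4

Work in coordinates with M = (0, 0), L = (1, 0), G = (0, 1), S = (1, 4).
1. K is where the line through S parallel to LM meets line GL ⇒ K = (-3, 4)
K = G + t·(L−G) with t = -3, so GK:KL = t:(1−t) = -3:4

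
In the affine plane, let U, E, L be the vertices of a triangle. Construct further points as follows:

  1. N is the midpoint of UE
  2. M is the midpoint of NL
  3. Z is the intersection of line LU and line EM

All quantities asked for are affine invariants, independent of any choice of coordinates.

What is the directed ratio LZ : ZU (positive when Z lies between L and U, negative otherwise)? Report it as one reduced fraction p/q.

LZ:ZU = 1/2

Choose coordinates U = (0, 0), E = (1, 0), L = (0, 1).
1. N is the midpoint of UE ⇒ N = (1/2, 0)
2. M is the midpoint of NL ⇒ M = (1/4, 1/2)
3. Z is the intersection of line LU and line EM ⇒ Z = (0, 2/3)
Z = L + t·(U−L) with t = 1/3, so LZ:ZU = t:(1−t) = 1/3:2/3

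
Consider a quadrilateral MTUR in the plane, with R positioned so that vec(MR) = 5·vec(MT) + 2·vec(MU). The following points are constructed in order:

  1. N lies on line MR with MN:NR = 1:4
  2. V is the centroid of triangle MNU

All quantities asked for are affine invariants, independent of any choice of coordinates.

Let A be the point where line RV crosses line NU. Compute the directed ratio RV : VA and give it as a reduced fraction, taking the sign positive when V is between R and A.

Work in coordinates with M = (0, 0), T = (1, 0), U = (0, 1), R = (5, 2).
1. N lies on line MR with MN:NR = 1:4 ⇒ N = (1, 2/5)
2. V is the centroid of triangle MNU ⇒ V = (1/3, 7/15)
line RV meets NU at A = (9/13, 38/65)
V = R + t·(A−R) with t = 13/12, so RV:VA = 13/12:-1/12

RV:VA = -13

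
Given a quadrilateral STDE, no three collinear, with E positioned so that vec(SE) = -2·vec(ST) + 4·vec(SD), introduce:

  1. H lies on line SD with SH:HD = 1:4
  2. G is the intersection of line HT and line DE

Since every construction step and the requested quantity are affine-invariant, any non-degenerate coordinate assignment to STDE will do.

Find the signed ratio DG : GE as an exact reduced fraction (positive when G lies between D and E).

DG:GE = -4/17

Set S = (0, 0), T = (1, 0), D = (0, 1), E = (-2, 4); any affine frame gives the same invariant.
1. H lies on line SD with SH:HD = 1:4 ⇒ H = (0, 1/5)
2. G is the intersection of line HT and line DE ⇒ G = (8/13, 1/13)
G = D + t·(E−D) with t = -4/13, so DG:GE = t:(1−t) = -4/13:17/13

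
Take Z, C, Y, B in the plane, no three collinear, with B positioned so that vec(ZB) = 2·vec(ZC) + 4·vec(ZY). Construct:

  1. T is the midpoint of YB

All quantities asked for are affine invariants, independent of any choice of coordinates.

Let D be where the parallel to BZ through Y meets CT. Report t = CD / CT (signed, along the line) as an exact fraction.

t = 6/5

Assign Z = (0, 0), C = (1, 0), Y = (0, 1), B = (2, 4) — the answer is frame-independent, so this choice is without loss of generality.
1. T is the midpoint of YB ⇒ T = (1, 5/2)
through Y parallel to BZ: direction (-2, -4); meets CT at D = (1, 3)
D = C + t·(T−C) with t = 6/5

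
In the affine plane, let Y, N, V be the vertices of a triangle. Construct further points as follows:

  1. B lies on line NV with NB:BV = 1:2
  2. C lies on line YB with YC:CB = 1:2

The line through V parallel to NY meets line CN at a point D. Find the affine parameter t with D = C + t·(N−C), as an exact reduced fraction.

t = -8

Choose coordinates Y = (0, 0), N = (1, 0), V = (0, 1).
1. B lies on line NV with NB:BV = 1:2 ⇒ B = (2/3, 1/3)
2. C lies on line YB with YC:CB = 1:2 ⇒ C = (2/9, 1/9)
through V parallel to NY: direction (-1, 0); meets CN at D = (-6, 1)
D = C + t·(N−C) with t = -8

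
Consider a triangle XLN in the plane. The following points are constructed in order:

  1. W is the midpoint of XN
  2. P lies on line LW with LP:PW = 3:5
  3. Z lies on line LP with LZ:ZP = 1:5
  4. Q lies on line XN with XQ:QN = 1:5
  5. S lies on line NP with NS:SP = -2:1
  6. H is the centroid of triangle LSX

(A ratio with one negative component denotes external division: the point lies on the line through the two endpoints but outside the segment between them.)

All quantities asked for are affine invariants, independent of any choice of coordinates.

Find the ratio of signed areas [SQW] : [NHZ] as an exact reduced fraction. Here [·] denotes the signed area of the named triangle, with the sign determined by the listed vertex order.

[SQW]:[NHZ] = -40/39

Assign X = (0, 0), L = (1, 0), N = (0, 1) — the answer is frame-independent, so this choice is without loss of generality.
1. W is the midpoint of XN ⇒ W = (0, 1/2)
2. P lies on line LW with LP:PW = 3:5 ⇒ P = (5/8, 3/16)
3. Z lies on line LP with LZ:ZP = 1:5 ⇒ Z = (15/16, 1/32)
4. Q lies on line XN with XQ:QN = 1:5 ⇒ Q = (0, 1/6)
5. S lies on line NP with NS:SP = -2:1 ⇒ S = (5/4, -5/8)
6. H is the centroid of triangle LSX ⇒ H = (3/4, -5/24)
2·[SQW] = -5/12, 2·[NHZ] = 13/32
[SQW]:[NHZ] = -5/12:13/32 = -40/39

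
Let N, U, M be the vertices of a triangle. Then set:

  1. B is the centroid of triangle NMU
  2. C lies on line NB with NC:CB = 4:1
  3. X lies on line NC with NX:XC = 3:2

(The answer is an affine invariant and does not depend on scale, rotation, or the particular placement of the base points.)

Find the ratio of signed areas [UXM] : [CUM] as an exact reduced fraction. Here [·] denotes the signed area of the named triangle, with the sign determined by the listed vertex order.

[UXM]:[CUM] = -51/35

Work in coordinates with N = (0, 0), U = (1, 0), M = (0, 1).
1. B is the centroid of triangle NMU ⇒ B = (1/3, 1/3)
2. C lies on line NB with NC:CB = 4:1 ⇒ C = (4/15, 4/15)
3. X lies on line NC with NX:XC = 3:2 ⇒ X = (4/25, 4/25)
2·[UXM] = -17/25, 2·[CUM] = 7/15
[UXM]:[CUM] = -17/25:7/15 = -51/35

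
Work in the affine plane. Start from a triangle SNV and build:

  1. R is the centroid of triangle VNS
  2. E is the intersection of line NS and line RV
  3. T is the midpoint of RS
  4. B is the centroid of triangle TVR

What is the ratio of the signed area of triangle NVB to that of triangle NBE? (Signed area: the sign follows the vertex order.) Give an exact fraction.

Work in coordinates with S = (0, 0), N = (1, 0), V = (0, 1).
1. R is the centroid of triangle VNS ⇒ R = (1/3, 1/3)
2. E is the intersection of line NS and line RV ⇒ E = (1/2, 0)
3. T is the midpoint of RS ⇒ T = (1/6, 1/6)
4. B is the centroid of triangle TVR ⇒ B = (1/6, 1/2)
2·[NVB] = 1/3, 2·[NBE] = 1/4
[NVB]:[NBE] = 1/3:1/4 = 4/3

[NVB]:[NBE] = 4/3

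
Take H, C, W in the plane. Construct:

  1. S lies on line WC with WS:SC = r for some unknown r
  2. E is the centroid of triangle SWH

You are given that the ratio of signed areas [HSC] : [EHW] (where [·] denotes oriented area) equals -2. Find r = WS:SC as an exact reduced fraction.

r = -3/2

Assign H = (0, 0), C = (1, 0), W = (0, 1) — the answer is frame-independent, so this choice is without loss of generality.
1. With WS:SC = r, write λ = r/(r+1) so S = W + λ·(C−W); S is affine-linear in λ
2. E is the centroid of triangle SWH ⇒ E is an affine combination of earlier points and hence also affine-linear in λ
Every point depending on S is an affine combination of S and λ-independent points, so each such coordinate is linear in λ; the λ² term in each signed area is a multiple of (C−W)×(C−W) = 0, so 2·[HSC] and 2·[EHW] are each linear in λ. Evaluating at λ=0 and λ=1:
  2·[HSC] = λ − 1,   2·[EHW] = -1/3·λ
So [HSC]:[EHW] = (λ − 1) / (-1/3·λ). Setting this equal to -2:
  λ − 1 = -2·(-1/3·λ)  ⇒  λ = 3
Then r = λ/(1−λ) = (3)/(-2) = -3/2. Check: with r = -3/2, S = (3, -2) and [HSC]:[EHW] = -2 as required.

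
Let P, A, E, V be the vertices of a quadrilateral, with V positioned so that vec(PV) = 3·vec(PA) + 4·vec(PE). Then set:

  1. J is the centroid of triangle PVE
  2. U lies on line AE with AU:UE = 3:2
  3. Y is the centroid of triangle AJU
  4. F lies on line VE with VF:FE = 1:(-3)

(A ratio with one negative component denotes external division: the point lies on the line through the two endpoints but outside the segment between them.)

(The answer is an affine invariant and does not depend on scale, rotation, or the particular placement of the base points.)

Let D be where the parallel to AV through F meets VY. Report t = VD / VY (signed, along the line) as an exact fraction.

Assign P = (0, 0), A = (1, 0), E = (0, 1), V = (3, 4) — the answer is frame-independent, so this choice is without loss of generality.
1. J is the centroid of triangle PVE ⇒ J = (1, 5/3)
2. U lies on line AE with AU:UE = 3:2 ⇒ U = (2/5, 3/5)
3. Y is the centroid of triangle AJU ⇒ Y = (4/5, 34/45)
4. F lies on line VE with VF:FE = 1:(-3) ⇒ F = (9/2, 11/2)
through F parallel to AV: direction (2, 4); meets VY at D = (609/104, 427/52)
D = V + t·(Y−V) with t = -135/104

t = -135/104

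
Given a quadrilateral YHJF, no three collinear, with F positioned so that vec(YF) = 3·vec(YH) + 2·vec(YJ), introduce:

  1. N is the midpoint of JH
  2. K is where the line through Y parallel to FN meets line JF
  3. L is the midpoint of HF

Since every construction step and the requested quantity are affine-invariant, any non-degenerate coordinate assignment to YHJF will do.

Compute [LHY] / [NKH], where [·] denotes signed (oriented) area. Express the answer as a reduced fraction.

[LHY]:[NKH] = 2/5

Work in coordinates with Y = (0, 0), H = (1, 0), J = (0, 1), F = (3, 2).
1. N is the midpoint of JH ⇒ N = (1/2, 1/2)
2. K is where the line through Y parallel to FN meets line JF ⇒ K = (15/4, 9/4)
3. L is the midpoint of HF ⇒ L = (2, 1)
2·[LHY] = -1, 2·[NKH] = -5/2
[LHY]:[NKH] = -1:-5/2 = 2/5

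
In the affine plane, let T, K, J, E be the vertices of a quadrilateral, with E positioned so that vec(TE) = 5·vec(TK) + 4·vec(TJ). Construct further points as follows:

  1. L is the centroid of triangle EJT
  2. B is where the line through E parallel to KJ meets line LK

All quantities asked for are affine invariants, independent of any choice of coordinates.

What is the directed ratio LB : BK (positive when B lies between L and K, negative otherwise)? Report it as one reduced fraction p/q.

Choose coordinates T = (0, 0), K = (1, 0), J = (0, 1), E = (5, 4).
1. L is the centroid of triangle EJT ⇒ L = (5/3, 5/3)
2. B is where the line through E parallel to KJ meets line LK ⇒ B = (23/7, 40/7)
B = L + t·(K−L) with t = -17/7, so LB:BK = t:(1−t) = -17/7:24/7

LB:BK = -17/24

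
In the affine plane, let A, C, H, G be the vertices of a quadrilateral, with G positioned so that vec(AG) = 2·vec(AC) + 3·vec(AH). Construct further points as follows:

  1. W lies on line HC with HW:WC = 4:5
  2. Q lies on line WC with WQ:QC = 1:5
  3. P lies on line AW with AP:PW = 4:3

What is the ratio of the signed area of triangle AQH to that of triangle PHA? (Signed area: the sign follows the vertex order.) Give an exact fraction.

Choose coordinates A = (0, 0), C = (1, 0), H = (0, 1), G = (2, 3).
1. W lies on line HC with HW:WC = 4:5 ⇒ W = (4/9, 5/9)
2. Q lies on line WC with WQ:QC = 1:5 ⇒ Q = (29/54, 25/54)
3. P lies on line AW with AP:PW = 4:3 ⇒ P = (16/63, 20/63)
2·[AQH] = 29/54, 2·[PHA] = 16/63
[AQH]:[PHA] = 29/54:16/63 = 203/96

[AQH]:[PHA] = 203/96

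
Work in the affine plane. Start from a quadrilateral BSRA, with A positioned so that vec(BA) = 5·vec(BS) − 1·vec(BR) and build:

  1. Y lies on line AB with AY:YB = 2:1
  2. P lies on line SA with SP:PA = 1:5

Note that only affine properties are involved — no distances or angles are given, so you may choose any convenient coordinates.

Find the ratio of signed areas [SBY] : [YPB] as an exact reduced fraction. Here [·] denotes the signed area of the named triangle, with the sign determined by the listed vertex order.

Work in coordinates with B = (0, 0), S = (1, 0), R = (0, 1), A = (5, -1).
1. Y lies on line AB with AY:YB = 2:1 ⇒ Y = (5/3, -1/3)
2. P lies on line SA with SP:PA = 1:5 ⇒ P = (5/3, -1/6)
2·[SBY] = 1/3, 2·[YPB] = 5/18
[SBY]:[YPB] = 1/3:5/18 = 6/5

[SBY]:[YPB] = 6/5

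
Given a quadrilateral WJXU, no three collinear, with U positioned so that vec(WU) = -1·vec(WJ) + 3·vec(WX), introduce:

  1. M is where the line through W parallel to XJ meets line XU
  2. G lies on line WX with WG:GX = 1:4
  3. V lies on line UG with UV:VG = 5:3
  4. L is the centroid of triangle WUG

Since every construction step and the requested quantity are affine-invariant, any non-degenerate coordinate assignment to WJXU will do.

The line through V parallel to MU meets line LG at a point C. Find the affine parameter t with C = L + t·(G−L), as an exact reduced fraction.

t = -1/2

Assign W = (0, 0), J = (1, 0), X = (0, 1), U = (-1, 3) — the answer is frame-independent, so this choice is without loss of generality.
1. M is where the line through W parallel to XJ meets line XU ⇒ M = (1, -1)
2. G lies on line WX with WG:GX = 1:4 ⇒ G = (0, 1/5)
3. V lies on line UG with UV:VG = 5:3 ⇒ V = (-3/8, 5/4)
4. L is the centroid of triangle WUG ⇒ L = (-1/3, 16/15)
through V parallel to MU: direction (-2, 4); meets LG at C = (-1/2, 3/2)
C = L + t·(G−L) with t = -1/2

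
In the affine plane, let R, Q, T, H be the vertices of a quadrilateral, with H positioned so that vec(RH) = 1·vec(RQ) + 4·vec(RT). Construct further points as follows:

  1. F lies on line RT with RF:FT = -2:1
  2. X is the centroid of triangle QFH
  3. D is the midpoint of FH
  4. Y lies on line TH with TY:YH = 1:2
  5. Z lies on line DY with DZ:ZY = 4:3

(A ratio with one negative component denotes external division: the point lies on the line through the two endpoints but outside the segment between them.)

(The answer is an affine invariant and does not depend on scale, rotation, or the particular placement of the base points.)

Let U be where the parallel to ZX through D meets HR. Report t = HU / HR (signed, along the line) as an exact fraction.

Set R = (0, 0), Q = (1, 0), T = (0, 1), H = (1, 4); any affine frame gives the same invariant.
1. F lies on line RT with RF:FT = -2:1 ⇒ F = (0, 2)
2. X is the centroid of triangle QFH ⇒ X = (2/3, 2)
3. D is the midpoint of FH ⇒ D = (1/2, 3)
4. Y lies on line TH with TY:YH = 1:2 ⇒ Y = (1/3, 2)
5. Z lies on line DY with DZ:ZY = 4:3 ⇒ Z = (17/42, 17/7)
through D parallel to ZX: direction (11/42, -3/7); meets HR at U = (21/31, 84/31)
U = H + t·(R−H) with t = 10/31

t = 10/31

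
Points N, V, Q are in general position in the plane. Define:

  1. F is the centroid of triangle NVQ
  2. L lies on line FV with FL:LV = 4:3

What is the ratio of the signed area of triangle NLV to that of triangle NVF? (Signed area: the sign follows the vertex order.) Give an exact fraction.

Assign N = (0, 0), V = (1, 0), Q = (0, 1) — the answer is frame-independent, so this choice is without loss of generality.
1. F is the centroid of triangle NVQ ⇒ F = (1/3, 1/3)
2. L lies on line FV with FL:LV = 4:3 ⇒ L = (5/7, 1/7)
2·[NLV] = -1/7, 2·[NVF] = 1/3
[NLV]:[NVF] = -1/7:1/3 = -3/7

[NLV]:[NVF] = -3/7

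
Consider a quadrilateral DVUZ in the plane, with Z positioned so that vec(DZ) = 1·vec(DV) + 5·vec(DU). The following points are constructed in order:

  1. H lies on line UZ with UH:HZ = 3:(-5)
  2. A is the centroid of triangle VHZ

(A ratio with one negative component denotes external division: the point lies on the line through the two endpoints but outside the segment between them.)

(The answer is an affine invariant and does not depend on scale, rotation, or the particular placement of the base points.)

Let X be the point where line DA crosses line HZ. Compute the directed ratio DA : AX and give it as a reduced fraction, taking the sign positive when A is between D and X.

Set D = (0, 0), V = (1, 0), U = (0, 1), Z = (1, 5); any affine frame gives the same invariant.
1. H lies on line UZ with UH:HZ = 3:(-5) ⇒ H = (-3/2, -5)
2. A is the centroid of triangle VHZ ⇒ A = (1/6, 0)
line DA meets HZ at X = (-1/4, 0)
A = D + t·(X−D) with t = -2/3, so DA:AX = -2/3:5/3

DA:AX = -2/5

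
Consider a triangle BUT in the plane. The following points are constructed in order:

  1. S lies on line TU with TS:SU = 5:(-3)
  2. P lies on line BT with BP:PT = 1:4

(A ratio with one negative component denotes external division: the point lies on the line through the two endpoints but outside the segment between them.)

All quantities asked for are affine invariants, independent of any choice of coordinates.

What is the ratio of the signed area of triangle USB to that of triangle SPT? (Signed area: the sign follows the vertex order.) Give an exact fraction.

[USB]:[SPT] = 3/4

Choose coordinates B = (0, 0), U = (1, 0), T = (0, 1).
1. S lies on line TU with TS:SU = 5:(-3) ⇒ S = (5/2, -3/2)
2. P lies on line BT with BP:PT = 1:4 ⇒ P = (0, 1/5)
2·[USB] = -3/2, 2·[SPT] = -2
[USB]:[SPT] = -3/2:-2 = 3/4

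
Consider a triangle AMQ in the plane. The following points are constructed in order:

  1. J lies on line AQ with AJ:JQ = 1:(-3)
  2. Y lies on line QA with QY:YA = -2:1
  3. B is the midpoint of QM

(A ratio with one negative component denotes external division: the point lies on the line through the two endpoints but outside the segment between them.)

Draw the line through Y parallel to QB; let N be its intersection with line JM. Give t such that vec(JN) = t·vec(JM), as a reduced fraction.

t = -1/3

Set A = (0, 0), M = (1, 0), Q = (0, 1); any affine frame gives the same invariant.
1. J lies on line AQ with AJ:JQ = 1:(-3) ⇒ J = (0, -1/2)
2. Y lies on line QA with QY:YA = -2:1 ⇒ Y = (0, -1)
3. B is the midpoint of QM ⇒ B = (1/2, 1/2)
through Y parallel to QB: direction (1/2, -1/2); meets JM at N = (-1/3, -2/3)
N = J + t·(M−J) with t = -1/3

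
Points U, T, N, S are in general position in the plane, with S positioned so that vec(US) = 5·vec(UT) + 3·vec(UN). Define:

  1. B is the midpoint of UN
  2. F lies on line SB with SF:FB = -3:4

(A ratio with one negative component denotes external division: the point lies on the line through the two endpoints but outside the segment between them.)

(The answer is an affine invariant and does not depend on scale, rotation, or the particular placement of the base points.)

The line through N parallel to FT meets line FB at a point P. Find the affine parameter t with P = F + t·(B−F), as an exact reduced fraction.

Assign U = (0, 0), T = (1, 0), N = (0, 1), S = (5, 3) — the answer is frame-independent, so this choice is without loss of generality.
1. B is the midpoint of UN ⇒ B = (0, 1/2)
2. F lies on line SB with SF:FB = -3:4 ⇒ F = (20, 21/2)
through N parallel to FT: direction (-19, -21/2); meets FB at P = (-19/2, -17/4)
P = F + t·(B−F) with t = 59/40

t = 59/40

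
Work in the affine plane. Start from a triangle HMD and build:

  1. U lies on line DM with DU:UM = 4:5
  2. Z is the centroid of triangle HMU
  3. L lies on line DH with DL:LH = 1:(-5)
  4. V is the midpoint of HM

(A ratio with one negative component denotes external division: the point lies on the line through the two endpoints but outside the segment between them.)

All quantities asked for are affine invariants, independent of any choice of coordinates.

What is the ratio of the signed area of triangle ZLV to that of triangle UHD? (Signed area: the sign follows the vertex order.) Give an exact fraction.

Choose coordinates H = (0, 0), M = (1, 0), D = (0, 1).
1. U lies on line DM with DU:UM = 4:5 ⇒ U = (4/9, 5/9)
2. Z is the centroid of triangle HMU ⇒ Z = (13/27, 5/27)
3. L lies on line DH with DL:LH = 1:(-5) ⇒ L = (0, 5/4)
4. V is the midpoint of HM ⇒ V = (1/2, 0)
2·[ZLV] = 5/72, 2·[UHD] = -4/9
[ZLV]:[UHD] = 5/72:-4/9 = -5/32

[ZLV]:[UHD] = -5/32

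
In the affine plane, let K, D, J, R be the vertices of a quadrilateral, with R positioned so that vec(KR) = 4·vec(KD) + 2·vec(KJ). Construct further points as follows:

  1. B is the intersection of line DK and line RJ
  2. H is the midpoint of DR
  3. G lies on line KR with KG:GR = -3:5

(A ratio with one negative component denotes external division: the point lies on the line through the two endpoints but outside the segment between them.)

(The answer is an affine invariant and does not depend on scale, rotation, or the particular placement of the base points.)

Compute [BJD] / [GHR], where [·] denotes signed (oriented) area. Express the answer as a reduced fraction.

[BJD]:[GHR] = -2

Assign K = (0, 0), D = (1, 0), J = (0, 1), R = (4, 2) — the answer is frame-independent, so this choice is without loss of generality.
1. B is the intersection of line DK and line RJ ⇒ B = (-4, 0)
2. H is the midpoint of DR ⇒ H = (5/2, 1)
3. G lies on line KR with KG:GR = -3:5 ⇒ G = (-6, -3)
2·[BJD] = -5, 2·[GHR] = 5/2
[BJD]:[GHR] = -5:5/2 = -2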